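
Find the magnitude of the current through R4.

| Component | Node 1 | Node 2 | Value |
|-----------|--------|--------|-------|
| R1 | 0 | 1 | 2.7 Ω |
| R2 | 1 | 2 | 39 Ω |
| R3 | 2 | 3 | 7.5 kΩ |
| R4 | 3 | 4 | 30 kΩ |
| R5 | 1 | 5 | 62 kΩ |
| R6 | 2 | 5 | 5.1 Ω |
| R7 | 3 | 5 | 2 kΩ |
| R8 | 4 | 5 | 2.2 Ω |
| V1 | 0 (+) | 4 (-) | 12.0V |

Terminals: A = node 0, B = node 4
Nodal analysis, taking node 4 as the 0 V reference.
Source V1 fixes V_0 = 12 V.
KCL at each unknown node (sum of currents leaving = 0; resistances in Ω):
  Node 1: (V_1 - 12)/2.7 + (V_1 - V_2)/39 + (V_1 - V_5)/62000 = 0
  Node 2: (V_2 - V_1)/39 + (V_2 - V_3)/7500 + (V_2 - V_5)/5.1 = 0
  Node 3: (V_3 - V_2)/7500 + (V_3 - 0)/30000 + (V_3 - V_5)/2000 = 0
  Node 5: (V_5 - V_1)/62000 + (V_5 - V_2)/5.1 + (V_5 - V_3)/2000 + (V_5 - 0)/2.2 = 0
Collecting terms (coefficients in siemens):
  0.396·V_1 - 0.02564·V_2 - 0.00001613·V_5 = 4.444
  0.2219·V_2 - 0.02564·V_1 - 0.0001333·V_3 - 0.1961·V_5 = 0
  0.0006667·V_3 - 0.0001333·V_2 - 0.0005·V_5 = 0
  0.6511·V_5 - 0.00001613·V_1 - 0.1961·V_2 - 0.0005·V_3 = 0
Solving these 4 simultaneous equations (Gaussian elimination) gives:
  V_1 = 11.34 V, V_2 = 1.787 V, V_3 = 0.7618 V, V_5 = 0.5391 V
I_R4 = (V_3 - V_4)/R4 = (0.7618 - 0)/30000 = 0.00002539 A
|I_R4| = 0.00002539 A

Final answer: |I_R4| = 2.539e-05 A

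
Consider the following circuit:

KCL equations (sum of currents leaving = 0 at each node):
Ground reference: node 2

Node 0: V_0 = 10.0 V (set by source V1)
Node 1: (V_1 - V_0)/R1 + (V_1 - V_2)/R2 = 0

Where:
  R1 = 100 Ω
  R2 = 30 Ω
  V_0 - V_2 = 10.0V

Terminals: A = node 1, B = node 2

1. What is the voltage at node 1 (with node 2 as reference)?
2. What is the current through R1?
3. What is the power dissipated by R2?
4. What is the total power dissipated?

Nodal analysis, taking node 2 as the 0 V reference.
Source V1 fixes V_0 = 10 V.
KCL at each unknown node (sum of currents leaving = 0; resistances in Ω):
  Node 1: (V_1 - 10)/100 + (V_1 - 0)/30 = 0
Collecting terms: 0.04333 × V_1 = 0.1  =>  V_1 = 2.308 V
Part 1:
  Read off the nodal solution: V_1 = 2.308 V
Part 2:
  I_R1 = (V_0 - V_1)/R1 = (10 - 2.308)/100 = 0.07692 A
  Magnitude: I_R1 = 0.07692 A
Part 3:
  I_R2 = (V_1 - V_2)/R2 = (2.308 - 0)/30 = 0.07692 A
  P_R2 = I_R2² × R2 = (0.07692)² × 30 = 0.1775 W
Part 4:
  Power in each resistor, P = (ΔV)²/R:
    P_R1 = (10 - 2.308)²/100 = 0.5917 W
    P_R2 = (2.308 - 0)²/30 = 0.1775 W
  P_total = P_R1 + P_R2 = 0.7692 W

Final answers:
1. V_1 = 2.308 V
2. I_R1 = 0.07692 A
3. P_R2 = 0.1775 W
4. P_total = 0.7692 W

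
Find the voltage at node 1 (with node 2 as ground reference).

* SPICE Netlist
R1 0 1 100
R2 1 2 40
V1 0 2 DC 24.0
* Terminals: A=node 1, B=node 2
Nodal analysis, taking node 2 as the 0 V reference.
Source V1 fixes V_0 = 24 V.
KCL at each unknown node (sum of currents leaving = 0; resistances in Ω):
  Node 1: (V_1 - 24)/100 + (V_1 - 0)/40 = 0
Collecting terms: 0.035 × V_1 = 0.24  =>  V_1 = 6.857 V
The requested potential is V_1 = 6.857 V.

Final answer: V_1 = 6.857 V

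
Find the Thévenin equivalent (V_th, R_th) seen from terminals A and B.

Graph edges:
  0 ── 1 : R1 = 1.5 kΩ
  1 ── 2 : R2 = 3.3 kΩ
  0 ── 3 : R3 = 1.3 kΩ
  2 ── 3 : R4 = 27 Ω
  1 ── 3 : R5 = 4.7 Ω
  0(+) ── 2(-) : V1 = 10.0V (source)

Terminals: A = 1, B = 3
Step 1 — V_th is the open-circuit voltage V_A - V_B (nothing connected across the terminals).
Nodal analysis, taking node 2 as the 0 V reference.
Source V1 fixes V_0 = 10 V.
KCL at each unknown node (sum of currents leaving = 0; resistances in Ω):
  Node 1: (V_1 - 10)/1500 + (V_1 - 0)/3300 + (V_1 - V_3)/4.7 = 0
  Node 3: (V_3 - 10)/1300 + (V_3 - 0)/27 + (V_3 - V_1)/4.7 = 0
Collecting terms (coefficients in siemens):
  0.2137·V_1 - 0.2128·V_3 = 0.006667
  0.2506·V_3 - 0.2128·V_1 = 0.007692
Determinant D = (0.2137)(0.2506) - (-0.2128)(-0.2128) = 0.008287
V_1 = [(0.006667)(0.2506) - (-0.2128)(0.007692)]/D = 0.3991 V
V_3 = [(0.2137)(0.007692) - (0.006667)(-0.2128)]/D = 0.3696 V
V_th = V_1 - V_3 = 0.3991 - 0.3696 = 0.02951 V
Step 2 — R_th: zero the source — replace V1 by a short circuit (node 2 merges into node 0) — and find the resistance seen between A (node 1) and B (node 3).
Reduce the network between node 1 (A) and node 3 (B) by series/parallel combination:
  Rp1 = R1 ‖ R2 (parallel, both between nodes 0 and 1) = 1/(1/1500 + 1/3300) = 1031 Ω
  Rp2 = R3 ‖ R4 (parallel, both between nodes 0 and 3) = 1/(1/1300 + 1/27) = 26.45 Ω
  Rs1 = Rp1 + Rp2 (series, joined only at node 0) = 1031 + 26.45 = 1058 Ω
  Rp3 = R5 ‖ Rs1 (parallel, both between nodes 1 and 3) = 1/(1/4.7 + 1/1058) = 4.679 Ω
R_th = 4.679 Ω

Final answer: V_th = 0.02951 V, R_th = 4.679 Ω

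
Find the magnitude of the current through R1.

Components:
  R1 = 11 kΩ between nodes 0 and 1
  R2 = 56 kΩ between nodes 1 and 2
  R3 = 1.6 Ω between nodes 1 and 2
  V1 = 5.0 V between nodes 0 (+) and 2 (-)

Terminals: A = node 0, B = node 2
Nodal analysis, taking node 2 as the 0 V reference.
Source V1 fixes V_0 = 5 V.
KCL at each unknown node (sum of currents leaving = 0; resistances in Ω):
  Node 1: (V_1 - 5)/11000 + (V_1 - 0)/56000 + (V_1 - 0)/1.6 = 0
Collecting terms: 0.6251 × V_1 = 0.0004545  =>  V_1 = 0.0007271 V
I_R1 = (V_0 - V_1)/R1 = (5 - 0.0007271)/11000 = 0.0004545 A
|I_R1| = 0.0004545 A

Final answer: |I_R1| = 0.0004545 A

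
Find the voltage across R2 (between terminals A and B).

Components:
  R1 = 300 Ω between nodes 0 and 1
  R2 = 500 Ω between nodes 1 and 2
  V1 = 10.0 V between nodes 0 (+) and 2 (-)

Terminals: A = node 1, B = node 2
R1 and R2 are in series across V1 (node 0 → node 1 → node 2), and the output A–B is taken across R2, so this is a voltage divider.
Series current: I = V1/(R1 + R2) = 10/(300 + 500) = 10/800 = 0.0125 A
V_R2 = I × R2 = V1 × R2/(R1 + R2) = 10 × 500/800 = 6.25 V

Final answer: 6.25 V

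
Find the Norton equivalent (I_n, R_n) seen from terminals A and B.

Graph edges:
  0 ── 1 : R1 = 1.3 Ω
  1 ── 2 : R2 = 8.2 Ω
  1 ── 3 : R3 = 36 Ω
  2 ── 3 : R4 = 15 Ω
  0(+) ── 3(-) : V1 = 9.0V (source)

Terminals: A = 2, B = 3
Find the Thévenin equivalent first; then I_n = V_th/R_th and R_n = R_th.
Step 1 — V_th is the open-circuit voltage V_A - V_B (nothing connected across the terminals).
Nodal analysis, taking node 3 as the 0 V reference.
Source V1 fixes V_0 = 9 V.
KCL at each unknown node (sum of currents leaving = 0; resistances in Ω):
  Node 1: (V_1 - 9)/1.3 + (V_1 - V_2)/8.2 + (V_1 - 0)/36 = 0
  Node 2: (V_2 - V_1)/8.2 + (V_2 - 0)/15 = 0
Collecting terms (coefficients in siemens):
  0.919·V_1 - 0.122·V_2 = 6.923
  0.1886·V_2 - 0.122·V_1 = 0
Determinant D = (0.919)(0.1886) - (-0.122)(-0.122) = 0.1585
V_1 = [(6.923)(0.1886) - (-0.122)(0)]/D = 8.241 V
V_2 = [(0.919)(0) - (6.923)(-0.122)]/D = 5.328 V
V_th = V_2 - V_3 = 5.328 - 0 = 5.328 V
Step 2 — R_th: zero the source — replace V1 by a short circuit (node 3 merges into node 0) — and find the resistance seen between A (node 2) and B (node 0).
Reduce the network between node 2 (A) and node 0 (B) by series/parallel combination:
  Rp1 = R1 ‖ R3 (parallel, both between nodes 0 and 1) = 1/(1/1.3 + 1/36) = 1.255 Ω
  Rs1 = R2 + Rp1 (series, joined only at node 1) = 8.2 + 1.255 = 9.455 Ω
  Rp2 = R4 ‖ Rs1 (parallel, both between nodes 0 and 2) = 1/(1/15 + 1/9.455) = 5.799 Ω
R_th = 5.799 Ω
I_n = V_th/R_th = 5.328/5.799 = 0.9187 A, and R_n = R_th = 5.799 Ω

Final answer: I_n = 0.9187 A, R_n = 5.799 Ω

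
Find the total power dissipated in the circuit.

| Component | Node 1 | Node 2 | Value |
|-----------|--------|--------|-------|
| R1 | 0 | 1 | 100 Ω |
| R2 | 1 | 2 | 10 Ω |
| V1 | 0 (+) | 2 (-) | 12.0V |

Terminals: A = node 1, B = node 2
Nodal analysis, taking node 2 as the 0 V reference.
Source V1 fixes V_0 = 12 V.
KCL at each unknown node (sum of currents leaving = 0; resistances in Ω):
  Node 1: (V_1 - 12)/100 + (V_1 - 0)/10 = 0
Collecting terms: 0.11 × V_1 = 0.12  =>  V_1 = 1.091 V
Power in each resistor, P = (ΔV)²/R:
  P_R1 = (12 - 1.091)²/100 = 1.19 W
  P_R2 = (1.091 - 0)²/10 = 0.119 W
P_total = P_R1 + P_R2 = 1.309 W

Final answer: 1.309 W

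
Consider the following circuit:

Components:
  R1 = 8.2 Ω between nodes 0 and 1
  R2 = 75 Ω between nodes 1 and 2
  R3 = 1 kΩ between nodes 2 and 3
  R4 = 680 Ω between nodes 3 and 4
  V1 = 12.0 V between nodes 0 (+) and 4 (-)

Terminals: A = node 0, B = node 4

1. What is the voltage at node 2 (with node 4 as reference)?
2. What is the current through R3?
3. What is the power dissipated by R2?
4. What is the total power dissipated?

Nodal analysis, taking node 4 as the 0 V reference.
Source V1 fixes V_0 = 12 V.
KCL at each unknown node (sum of currents leaving = 0; resistances in Ω):
  Node 1: (V_1 - 12)/8.2 + (V_1 - V_2)/75 = 0
  Node 2: (V_2 - V_1)/75 + (V_2 - V_3)/1000 = 0
  Node 3: (V_3 - V_2)/1000 + (V_3 - 0)/680 = 0
Collecting terms (coefficients in siemens):
  0.1353·V_1 - 0.01333·V_2 = 1.463
  0.01433·V_2 - 0.01333·V_1 - 0.001·V_3 = 0
  0.002471·V_3 - 0.001·V_2 = 0
Solving these 3 simultaneous equations (Gaussian elimination) gives:
  V_1 = 11.94 V, V_2 = 11.43 V, V_3 = 4.628 V
Part 1:
  Read off the nodal solution: V_2 = 11.43 V
Part 2:
  I_R3 = (V_2 - V_3)/R3 = (11.43 - 4.628)/1000 = 0.006806 A
  Magnitude: I_R3 = 0.006806 A
Part 3:
  I_R2 = (V_1 - V_2)/R2 = (11.94 - 11.43)/75 = 0.006806 A
  P_R2 = I_R2² × R2 = (0.006806)² × 75 = 0.003474 W
Part 4:
  Power in each resistor, P = (ΔV)²/R:
    P_R1 = (12 - 11.94)²/8.2 = 0.0003798 W
    P_R2 = (11.94 - 11.43)²/75 = 0.003474 W
    P_R3 = (11.43 - 4.628)²/1000 = 0.04632 W
    P_R4 = (4.628 - 0)²/680 = 0.0315 W
  P_total = P_R1 + P_R2 + P_R3 + P_R4 = 0.08167 W

Final answers:
1. V_2 = 11.43 V
2. I_R3 = 0.006806 A
3. P_R2 = 0.003474 W
4. P_total = 0.08167 W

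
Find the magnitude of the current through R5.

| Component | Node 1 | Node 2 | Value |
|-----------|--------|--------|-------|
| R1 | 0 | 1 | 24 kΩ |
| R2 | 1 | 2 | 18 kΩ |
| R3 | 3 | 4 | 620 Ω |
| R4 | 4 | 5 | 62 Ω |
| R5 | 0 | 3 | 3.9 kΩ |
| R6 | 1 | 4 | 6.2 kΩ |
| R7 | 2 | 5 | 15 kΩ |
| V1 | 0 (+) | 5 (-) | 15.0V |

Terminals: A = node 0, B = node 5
Nodal analysis, taking node 5 as the 0 V reference.
Source V1 fixes V_0 = 15 V.
KCL at each unknown node (sum of currents leaving = 0; resistances in Ω):
  Node 1: (V_1 - 15)/24000 + (V_1 - V_2)/18000 + (V_1 - V_4)/6200 = 0
  Node 2: (V_2 - V_1)/18000 + (V_2 - 0)/15000 = 0
  Node 3: (V_3 - V_4)/620 + (V_3 - 15)/3900 = 0
  Node 4: (V_4 - V_3)/620 + (V_4 - 0)/62 + (V_4 - V_1)/6200 = 0
Collecting terms (coefficients in siemens):
  0.0002585·V_1 - 0.00005556·V_2 - 0.0001613·V_4 = 0.000625
  0.0001222·V_2 - 0.00005556·V_1 = 0
  0.001869·V_3 - 0.001613·V_4 = 0.003846
  0.0179·V_4 - 0.0001613·V_1 - 0.001613·V_3 = 0
Solving these 4 simultaneous equations (Gaussian elimination) gives:
  V_1 = 2.838 V, V_2 = 1.29 V, V_3 = 2.255 V, V_4 = 0.2287 V
I_R5 = (V_0 - V_3)/R5 = (15 - 2.255)/3900 = 0.003268 A
|I_R5| = 0.003268 A

Final answer: |I_R5| = 0.003268 A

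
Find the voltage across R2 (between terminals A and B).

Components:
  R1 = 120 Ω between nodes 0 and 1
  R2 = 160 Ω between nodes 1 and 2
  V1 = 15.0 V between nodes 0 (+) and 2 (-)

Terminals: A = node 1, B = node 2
R1 and R2 are in series across V1 (node 0 → node 1 → node 2), and the output A–B is taken across R2, so this is a voltage divider.
Series current: I = V1/(R1 + R2) = 15/(120 + 160) = 15/280 = 0.05357 A
V_R2 = I × R2 = V1 × R2/(R1 + R2) = 15 × 160/280 = 8.571 V

Final answer: 8.571 V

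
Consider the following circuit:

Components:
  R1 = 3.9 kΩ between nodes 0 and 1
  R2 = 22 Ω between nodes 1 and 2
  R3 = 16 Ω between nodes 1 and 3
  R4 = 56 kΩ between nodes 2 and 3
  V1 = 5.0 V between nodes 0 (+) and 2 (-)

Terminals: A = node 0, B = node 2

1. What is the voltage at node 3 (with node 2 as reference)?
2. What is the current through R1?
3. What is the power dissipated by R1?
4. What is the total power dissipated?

Nodal analysis, taking node 2 as the 0 V reference.
Source V1 fixes V_0 = 5 V.
KCL at each unknown node (sum of currents leaving = 0; resistances in Ω):
  Node 1: (V_1 - 5)/3900 + (V_1 - 0)/22 + (V_1 - V_3)/16 = 0
  Node 3: (V_3 - V_1)/16 + (V_3 - 0)/56000 = 0
Collecting terms (coefficients in siemens):
  0.1082·V_1 - 0.0625·V_3 = 0.001282
  0.06252·V_3 - 0.0625·V_1 = 0
Determinant D = (0.1082)(0.06252) - (-0.0625)(-0.0625) = 0.002859
V_1 = [(0.001282)(0.06252) - (-0.0625)(0)]/D = 0.02804 V
V_3 = [(0.1082)(0) - (0.001282)(-0.0625)]/D = 0.02803 V
Part 1:
  Read off the nodal solution: V_3 = 0.02803 V
Part 2:
  I_R1 = (V_0 - V_1)/R1 = (5 - 0.02804)/3900 = 0.001275 A
  Magnitude: I_R1 = 0.001275 A
Part 3:
  I_R1 = (V_0 - V_1)/R1 = (5 - 0.02804)/3900 = 0.001275 A
  P_R1 = I_R1² × R1 = (0.001275)² × 3900 = 0.006339 W
Part 4:
  Power in each resistor, P = (ΔV)²/R:
    P_R1 = (5 - 0.02804)²/3900 = 0.006339 W
    P_R2 = (0.02804 - 0)²/22 = 0.00003573 W
    P_R3 = (0.02804 - 0.02803)²/16 = 0.000000000004008 W
    P_R4 = (0 - 0.02803)²/56000 = 0.00000001403 W
  P_total = P_R1 + P_R2 + P_R3 + P_R4 = 0.006374 W

Final answers:
1. V_3 = 0.02803 V
2. I_R1 = 0.001275 A
3. P_R1 = 0.006339 W
4. P_total = 0.006374 W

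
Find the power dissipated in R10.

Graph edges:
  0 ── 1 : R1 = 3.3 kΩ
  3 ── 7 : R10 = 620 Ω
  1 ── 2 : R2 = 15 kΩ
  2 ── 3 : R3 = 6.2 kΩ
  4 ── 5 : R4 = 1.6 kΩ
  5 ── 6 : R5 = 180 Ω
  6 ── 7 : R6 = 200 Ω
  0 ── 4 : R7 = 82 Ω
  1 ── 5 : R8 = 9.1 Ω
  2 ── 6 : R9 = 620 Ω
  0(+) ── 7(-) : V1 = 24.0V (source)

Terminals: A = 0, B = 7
Nodal analysis, taking node 7 as the 0 V reference.
Source V1 fixes V_0 = 24 V.
KCL at each unknown node (sum of currents leaving = 0; resistances in Ω):
  Node 1: (V_1 - 24)/3300 + (V_1 - V_2)/15000 + (V_1 - V_5)/9.1 = 0
  Node 2: (V_2 - V_1)/15000 + (V_2 - V_3)/6200 + (V_2 - V_6)/620 = 0
  Node 3: (V_3 - V_2)/6200 + (V_3 - 0)/620 = 0
  Node 4: (V_4 - V_5)/1600 + (V_4 - 24)/82 = 0
  Node 5: (V_5 - V_4)/1600 + (V_5 - V_6)/180 + (V_5 - V_1)/9.1 = 0
  Node 6: (V_6 - V_5)/180 + (V_6 - 0)/200 + (V_6 - V_2)/620 = 0
Collecting terms (coefficients in siemens):
  0.1103·V_1 - 0.00006667·V_2 - 0.1099·V_5 = 0.007273
  0.001841·V_2 - 0.00006667·V_1 - 0.0001613·V_3 - 0.001613·V_6 = 0
  0.001774·V_3 - 0.0001613·V_2 = 0
  0.01282·V_4 - 0.000625·V_5 = 0.2927
  0.1161·V_5 - 0.1099·V_1 - 0.000625·V_4 - 0.005556·V_6 = 0
  0.01217·V_6 - 0.001613·V_2 - 0.005556·V_5 = 0
Solving these 6 simultaneous equations (Gaussian elimination) gives:
  V_1 = 6.055 V, V_2 = 2.994 V, V_3 = 0.2722 V, V_4 = 23.12 V
  V_5 = 6.007 V, V_6 = 3.139 V
I_R10 = (V_3 - V_7)/R10 = (0.2722 - 0)/620 = 0.000439 A
P_R10 = I_R10² × R10 = (0.000439)² × 620 = 0.0001195 W

Final answer: 0.0001195 W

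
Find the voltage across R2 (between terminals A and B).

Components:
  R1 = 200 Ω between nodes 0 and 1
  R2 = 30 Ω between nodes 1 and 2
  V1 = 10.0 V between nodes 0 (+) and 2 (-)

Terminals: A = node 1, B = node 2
R1 and R2 are in series across V1 (node 0 → node 1 → node 2), and the output A–B is taken across R2, so this is a voltage divider.
Series current: I = V1/(R1 + R2) = 10/(200 + 30) = 10/230 = 0.04348 A
V_R2 = I × R2 = V1 × R2/(R1 + R2) = 10 × 30/230 = 1.304 V

Final answer: 1.304 V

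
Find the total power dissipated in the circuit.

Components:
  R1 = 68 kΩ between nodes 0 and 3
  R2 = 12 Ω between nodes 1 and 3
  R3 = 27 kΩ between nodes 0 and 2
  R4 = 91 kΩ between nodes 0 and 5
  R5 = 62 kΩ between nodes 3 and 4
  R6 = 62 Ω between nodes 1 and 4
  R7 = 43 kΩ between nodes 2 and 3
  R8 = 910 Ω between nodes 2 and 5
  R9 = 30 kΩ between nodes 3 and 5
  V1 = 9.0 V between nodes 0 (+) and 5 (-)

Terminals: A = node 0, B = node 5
Nodal analysis, taking node 5 as the 0 V reference.
Source V1 fixes V_0 = 9 V.
KCL at each unknown node (sum of currents leaving = 0; resistances in Ω):
  Node 1: (V_1 - V_3)/12 + (V_1 - V_4)/62 = 0
  Node 2: (V_2 - 9)/27000 + (V_2 - V_3)/43000 + (V_2 - 0)/910 = 0
  Node 3: (V_3 - 9)/68000 + (V_3 - V_1)/12 + (V_3 - V_4)/62000 + (V_3 - V_2)/43000 + (V_3 - 0)/30000 = 0
  Node 4: (V_4 - V_3)/62000 + (V_4 - V_1)/62 = 0
Collecting terms (coefficients in siemens):
  0.09946·V_1 - 0.08333·V_3 - 0.01613·V_4 = 0
  0.001159·V_2 - 0.00002326·V_3 = 0.0003333
  0.08342·V_3 - 0.08333·V_1 - 0.00002326·V_2 - 0.00001613·V_4 = 0.0001324
  0.01615·V_4 - 0.01613·V_1 - 0.00001613·V_3 = 0
Solving these 4 simultaneous equations (Gaussian elimination) gives:
  V_1 = 1.963 V, V_2 = 0.3269 V, V_3 = 1.963 V, V_4 = 1.963 V
Power in each resistor, P = (ΔV)²/R:
  P_R1 = (9 - 1.963)²/68000 = 0.0007282 W
  P_R2 = (1.963 - 1.963)²/12 = 0 W
  P_R3 = (9 - 0.3269)²/27000 = 0.002786 W
  P_R4 = (9 - 0)²/91000 = 0.0008901 W
  P_R5 = (1.963 - 1.963)²/62000 = 0 W
  P_R6 = (1.963 - 1.963)²/62 = 0 W
  P_R7 = (0.3269 - 1.963)²/43000 = 0.00006225 W
  P_R8 = (0.3269 - 0)²/910 = 0.0001175 W
  P_R9 = (1.963 - 0)²/30000 = 0.0001285 W
P_total = P_R1 + P_R2 + P_R3 + P_R4 + P_R5 + P_R6 + P_R7 + P_R8 + P_R9 = 0.004712 W

Final answer: 0.004712 W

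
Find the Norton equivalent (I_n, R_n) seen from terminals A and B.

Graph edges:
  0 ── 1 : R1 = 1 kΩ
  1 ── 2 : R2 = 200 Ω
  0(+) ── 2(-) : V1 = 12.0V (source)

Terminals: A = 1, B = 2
Find the Thévenin equivalent first; then I_n = V_th/R_th and R_n = R_th.
Step 1 — V_th is the open-circuit voltage V_A - V_B (nothing connected across the terminals).
Nodal analysis, taking node 2 as the 0 V reference.
Source V1 fixes V_0 = 12 V.
KCL at each unknown node (sum of currents leaving = 0; resistances in Ω):
  Node 1: (V_1 - 12)/1000 + (V_1 - 0)/200 = 0
Collecting terms: 0.006 × V_1 = 0.012  =>  V_1 = 2 V
V_th = V_1 - V_2 = 2 - 0 = 2 V
Step 2 — R_th: zero the source — replace V1 by a short circuit (node 2 merges into node 0) — and find the resistance seen between A (node 1) and B (node 0).
Reduce the network between node 1 (A) and node 0 (B) by series/parallel combination:
  Rp1 = R1 ‖ R2 (parallel, both between nodes 0 and 1) = 1/(1/1000 + 1/200) = 166.7 Ω
R_th = 166.7 Ω
I_n = V_th/R_th = 2/166.7 = 0.012 A, and R_n = R_th = 166.7 Ω

Final answer: I_n = 0.012 A, R_n = 166.7 Ω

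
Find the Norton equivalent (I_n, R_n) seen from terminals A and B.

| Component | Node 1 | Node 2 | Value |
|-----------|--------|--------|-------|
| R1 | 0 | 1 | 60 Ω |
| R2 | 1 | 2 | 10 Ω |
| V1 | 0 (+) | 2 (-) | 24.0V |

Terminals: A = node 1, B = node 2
Find the Thévenin equivalent first; then I_n = V_th/R_th and R_n = R_th.
Step 1 — V_th is the open-circuit voltage V_A - V_B (nothing connected across the terminals).
Nodal analysis, taking node 2 as the 0 V reference.
Source V1 fixes V_0 = 24 V.
KCL at each unknown node (sum of currents leaving = 0; resistances in Ω):
  Node 1: (V_1 - 24)/60 + (V_1 - 0)/10 = 0
Collecting terms: 0.1167 × V_1 = 0.4  =>  V_1 = 3.429 V
V_th = V_1 - V_2 = 3.429 - 0 = 3.429 V
Step 2 — R_th: zero the source — replace V1 by a short circuit (node 2 merges into node 0) — and find the resistance seen between A (node 1) and B (node 0).
Reduce the network between node 1 (A) and node 0 (B) by series/parallel combination:
  Rp1 = R1 ‖ R2 (parallel, both between nodes 0 and 1) = 1/(1/60 + 1/10) = 8.571 Ω
R_th = 8.571 Ω
I_n = V_th/R_th = 3.429/8.571 = 0.4 A, and R_n = R_th = 8.571 Ω

Final answer: I_n = 0.4 A, R_n = 8.571 Ω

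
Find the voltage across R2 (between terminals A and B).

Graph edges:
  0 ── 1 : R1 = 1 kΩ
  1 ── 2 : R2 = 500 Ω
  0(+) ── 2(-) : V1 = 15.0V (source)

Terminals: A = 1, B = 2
R1 and R2 are in series across V1 (node 0 → node 1 → node 2), and the output A–B is taken across R2, so this is a voltage divider.
Series current: I = V1/(R1 + R2) = 15/(1000 + 500) = 15/1500 = 0.01 A
V_R2 = I × R2 = V1 × R2/(R1 + R2) = 15 × 500/1500 = 5 V

Final answer: 5 V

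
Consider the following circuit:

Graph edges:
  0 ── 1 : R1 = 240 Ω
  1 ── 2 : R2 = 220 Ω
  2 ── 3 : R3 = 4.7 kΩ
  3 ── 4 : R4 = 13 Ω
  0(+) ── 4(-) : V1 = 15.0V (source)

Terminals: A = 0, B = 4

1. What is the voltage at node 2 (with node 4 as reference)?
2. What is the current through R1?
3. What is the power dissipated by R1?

Nodal analysis, taking node 4 as the 0 V reference.
Source V1 fixes V_0 = 15 V.
KCL at each unknown node (sum of currents leaving = 0; resistances in Ω):
  Node 1: (V_1 - 15)/240 + (V_1 - V_2)/220 = 0
  Node 2: (V_2 - V_1)/220 + (V_2 - V_3)/4700 = 0
  Node 3: (V_3 - V_2)/4700 + (V_3 - 0)/13 = 0
Collecting terms (coefficients in siemens):
  0.008712·V_1 - 0.004545·V_2 = 0.0625
  0.004758·V_2 - 0.004545·V_1 - 0.0002128·V_3 = 0
  0.07714·V_3 - 0.0002128·V_2 = 0
Solving these 3 simultaneous equations (Gaussian elimination) gives:
  V_1 = 14.3 V, V_2 = 13.67 V, V_3 = 0.0377 V
Part 1:
  Read off the nodal solution: V_2 = 13.67 V
Part 2:
  I_R1 = (V_0 - V_1)/R1 = (15 - 14.3)/240 = 0.0029 A
  Magnitude: I_R1 = 0.0029 A
Part 3:
  I_R1 = (V_0 - V_1)/R1 = (15 - 14.3)/240 = 0.0029 A
  P_R1 = I_R1² × R1 = (0.0029)² × 240 = 0.002018 W

Final answers:
1. V_2 = 13.67 V
2. I_R1 = 0.0029 A
3. P_R1 = 0.002018 W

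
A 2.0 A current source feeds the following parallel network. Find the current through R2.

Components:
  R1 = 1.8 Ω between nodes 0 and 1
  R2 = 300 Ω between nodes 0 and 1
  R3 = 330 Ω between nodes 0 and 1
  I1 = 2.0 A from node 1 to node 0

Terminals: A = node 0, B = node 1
All resistors sit directly between nodes 0 and 1, so they are in parallel and share one voltage V; the full source current 2 A splits among them.
1/R_par = 1/1.8 + 1/300 + 1/330 = 0.5619 S  =>  R_par = 1.78 Ω
V = I × R_par = 2 × 1.78 = 3.559 V
I_R2 = V/R2 = 3.559/300 = 0.01186 A

Final answer: 0.01186 A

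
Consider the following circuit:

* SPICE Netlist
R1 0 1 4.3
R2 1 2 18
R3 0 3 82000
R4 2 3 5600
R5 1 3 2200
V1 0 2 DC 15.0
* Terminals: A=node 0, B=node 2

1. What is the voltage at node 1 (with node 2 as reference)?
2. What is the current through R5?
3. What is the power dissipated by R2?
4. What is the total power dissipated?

Nodal analysis, taking node 2 as the 0 V reference.
Source V1 fixes V_0 = 15 V.
KCL at each unknown node (sum of currents leaving = 0; resistances in Ω):
  Node 1: (V_1 - 15)/4.3 + (V_1 - 0)/18 + (V_1 - V_3)/2200 = 0
  Node 3: (V_3 - 15)/82000 + (V_3 - 0)/5600 + (V_3 - V_1)/2200 = 0
Collecting terms (coefficients in siemens):
  0.2886·V_1 - 0.0004545·V_3 = 3.488
  0.0006453·V_3 - 0.0004545·V_1 = 0.0001829
Determinant D = (0.2886)(0.0006453) - (-0.0004545)(-0.0004545) = 0.000186
V_1 = [(3.488)(0.0006453) - (-0.0004545)(0.0001829)]/D = 12.1 V
V_3 = [(0.2886)(0.0001829) - (3.488)(-0.0004545)]/D = 8.808 V
Part 1:
  Read off the nodal solution: V_1 = 12.1 V
Part 2:
  I_R5 = (V_1 - V_3)/R5 = (12.1 - 8.808)/2200 = 0.001497 A
  Magnitude: I_R5 = 0.001497 A
Part 3:
  I_R2 = (V_1 - V_2)/R2 = (12.1 - 0)/18 = 0.6724 A
  P_R2 = I_R2² × R2 = (0.6724)² × 18 = 8.137 W
Part 4:
  Power in each resistor, P = (ΔV)²/R:
    P_R1 = (15 - 12.1)²/4.3 = 1.953 W
    P_R2 = (12.1 - 0)²/18 = 8.137 W
    P_R3 = (15 - 8.808)²/82000 = 0.0004675 W
    P_R4 = (0 - 8.808)²/5600 = 0.01385 W
    P_R5 = (12.1 - 8.808)²/2200 = 0.004933 W
  P_total = P_R1 + P_R2 + P_R3 + P_R4 + P_R5 = 10.11 W

Final answers:
1. V_1 = 12.1 V
2. I_R5 = 0.001497 A
3. P_R2 = 8.137 W
4. P_total = 10.11 W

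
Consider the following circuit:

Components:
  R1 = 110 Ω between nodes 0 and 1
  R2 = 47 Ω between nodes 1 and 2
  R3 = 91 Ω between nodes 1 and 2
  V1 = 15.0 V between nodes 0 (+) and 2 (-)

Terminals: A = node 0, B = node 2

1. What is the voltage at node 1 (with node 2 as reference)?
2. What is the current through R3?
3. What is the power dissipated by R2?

Nodal analysis, taking node 2 as the 0 V reference.
Source V1 fixes V_0 = 15 V.
KCL at each unknown node (sum of currents leaving = 0; resistances in Ω):
  Node 1: (V_1 - 15)/110 + (V_1 - 0)/47 + (V_1 - 0)/91 = 0
Collecting terms: 0.04136 × V_1 = 0.1364  =>  V_1 = 3.297 V
Part 1:
  Read off the nodal solution: V_1 = 3.297 V
Part 2:
  I_R3 = (V_1 - V_2)/R3 = (3.297 - 0)/91 = 0.03623 A
  Magnitude: I_R3 = 0.03623 A
Part 3:
  I_R2 = (V_1 - V_2)/R2 = (3.297 - 0)/47 = 0.07015 A
  P_R2 = I_R2² × R2 = (0.07015)² × 47 = 0.2313 W

Final answers:
1. V_1 = 3.297 V
2. I_R3 = 0.03623 A
3. P_R2 = 0.2313 W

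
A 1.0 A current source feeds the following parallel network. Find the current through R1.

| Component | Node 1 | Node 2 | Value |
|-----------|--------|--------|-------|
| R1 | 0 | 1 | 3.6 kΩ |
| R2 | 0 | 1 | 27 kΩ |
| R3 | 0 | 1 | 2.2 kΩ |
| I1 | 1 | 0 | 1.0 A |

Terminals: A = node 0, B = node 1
All resistors sit directly between nodes 0 and 1, so they are in parallel and share one voltage V; the full source current 1 A splits among them.
1/R_par = 1/3600 + 1/27000 + 1/2200 = 0.0007694 S  =>  R_par = 1300 Ω
V = I × R_par = 1 × 1300 = 1300 V
I_R1 = V/R1 = 1300/3600 = 0.3611 A

Final answer: 0.3611 A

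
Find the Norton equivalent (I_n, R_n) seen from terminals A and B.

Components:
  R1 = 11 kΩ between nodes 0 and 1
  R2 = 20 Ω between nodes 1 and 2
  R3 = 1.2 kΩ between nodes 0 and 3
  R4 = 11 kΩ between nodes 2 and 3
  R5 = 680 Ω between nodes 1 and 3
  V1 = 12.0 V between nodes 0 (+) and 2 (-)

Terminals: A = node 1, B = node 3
Find the Thévenin equivalent first; then I_n = V_th/R_th and R_n = R_th.
Step 1 — V_th is the open-circuit voltage V_A - V_B (nothing connected across the terminals).
Nodal analysis, taking node 2 as the 0 V reference.
Source V1 fixes V_0 = 12 V.
KCL at each unknown node (sum of currents leaving = 0; resistances in Ω):
  Node 1: (V_1 - 12)/11000 + (V_1 - 0)/20 + (V_1 - V_3)/680 = 0
  Node 3: (V_3 - 12)/1200 + (V_3 - 0)/11000 + (V_3 - V_1)/680 = 0
Collecting terms (coefficients in siemens):
  0.05156·V_1 - 0.001471·V_3 = 0.001091
  0.002395·V_3 - 0.001471·V_1 = 0.01
Determinant D = (0.05156)(0.002395) - (-0.001471)(-0.001471) = 0.0001213
V_1 = [(0.001091)(0.002395) - (-0.001471)(0.01)]/D = 0.1428 V
V_3 = [(0.05156)(0.01) - (0.001091)(-0.001471)]/D = 4.263 V
V_th = V_1 - V_3 = 0.1428 - 4.263 = -4.121 V
Step 2 — R_th: zero the source — replace V1 by a short circuit (node 2 merges into node 0) — and find the resistance seen between A (node 1) and B (node 3).
Reduce the network between node 1 (A) and node 3 (B) by series/parallel combination:
  Rp1 = R1 ‖ R2 (parallel, both between nodes 0 and 1) = 1/(1/11000 + 1/20) = 19.96 Ω
  Rp2 = R3 ‖ R4 (parallel, both between nodes 0 and 3) = 1/(1/1200 + 1/11000) = 1082 Ω
  Rs1 = Rp1 + Rp2 (series, joined only at node 0) = 19.96 + 1082 = 1102 Ω
  Rp3 = R5 ‖ Rs1 (parallel, both between nodes 1 and 3) = 1/(1/680 + 1/1102) = 420.5 Ω
R_th = 420.5 Ω
I_n = V_th/R_th = -4.121/420.5 = -0.009799 A, and R_n = R_th = 420.5 Ω

Final answer: I_n = -0.009799 A, R_n = 420.5 Ω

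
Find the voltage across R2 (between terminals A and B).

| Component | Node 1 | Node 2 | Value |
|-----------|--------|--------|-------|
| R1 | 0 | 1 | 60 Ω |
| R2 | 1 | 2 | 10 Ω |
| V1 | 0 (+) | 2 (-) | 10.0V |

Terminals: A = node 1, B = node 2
R1 and R2 are in series across V1 (node 0 → node 1 → node 2), and the output A–B is taken across R2, so this is a voltage divider.
Series current: I = V1/(R1 + R2) = 10/(60 + 10) = 10/70 = 0.1429 A
V_R2 = I × R2 = V1 × R2/(R1 + R2) = 10 × 10/70 = 1.429 V

Final answer: 1.429 V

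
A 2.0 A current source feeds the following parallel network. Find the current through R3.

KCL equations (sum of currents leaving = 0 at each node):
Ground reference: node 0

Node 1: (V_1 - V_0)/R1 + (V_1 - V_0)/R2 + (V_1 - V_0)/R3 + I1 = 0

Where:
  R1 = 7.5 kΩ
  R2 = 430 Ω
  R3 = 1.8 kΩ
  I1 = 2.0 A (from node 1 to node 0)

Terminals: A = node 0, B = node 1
All resistors sit directly between nodes 0 and 1, so they are in parallel and share one voltage V; the full source current 2 A splits among them.
1/R_par = 1/7500 + 1/430 + 1/1800 = 0.003014 S  =>  R_par = 331.7 Ω
V = I × R_par = 2 × 331.7 = 663.5 V
I_R3 = V/R3 = 663.5/1800 = 0.3686 A

Final answer: 0.3686 A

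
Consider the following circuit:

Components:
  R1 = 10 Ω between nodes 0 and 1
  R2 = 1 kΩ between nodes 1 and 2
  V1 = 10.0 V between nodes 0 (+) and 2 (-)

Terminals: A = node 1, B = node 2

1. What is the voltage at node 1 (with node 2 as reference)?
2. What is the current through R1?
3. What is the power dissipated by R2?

Nodal analysis, taking node 2 as the 0 V reference.
Source V1 fixes V_0 = 10 V.
KCL at each unknown node (sum of currents leaving = 0; resistances in Ω):
  Node 1: (V_1 - 10)/10 + (V_1 - 0)/1000 = 0
Collecting terms: 0.101 × V_1 = 1  =>  V_1 = 9.901 V
Part 1:
  Read off the nodal solution: V_1 = 9.901 V
Part 2:
  I_R1 = (V_0 - V_1)/R1 = (10 - 9.901)/10 = 0.009901 A
  Magnitude: I_R1 = 0.009901 A
Part 3:
  I_R2 = (V_1 - V_2)/R2 = (9.901 - 0)/1000 = 0.009901 A
  P_R2 = I_R2² × R2 = (0.009901)² × 1000 = 0.09803 W

Final answers:
1. V_1 = 9.901 V
2. I_R1 = 0.009901 A
3. P_R2 = 0.09803 W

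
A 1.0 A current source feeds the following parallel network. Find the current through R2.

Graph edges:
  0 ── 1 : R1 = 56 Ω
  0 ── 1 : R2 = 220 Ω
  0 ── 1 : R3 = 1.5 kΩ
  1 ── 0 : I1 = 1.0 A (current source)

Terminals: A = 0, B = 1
All resistors sit directly between nodes 0 and 1, so they are in parallel and share one voltage V; the full source current 1 A splits among them.
1/R_par = 1/56 + 1/220 + 1/1500 = 0.02307 S  =>  R_par = 43.35 Ω
V = I × R_par = 1 × 43.35 = 43.35 V
I_R2 = V/R2 = 43.35/220 = 0.197 A

Final answer: 0.197 A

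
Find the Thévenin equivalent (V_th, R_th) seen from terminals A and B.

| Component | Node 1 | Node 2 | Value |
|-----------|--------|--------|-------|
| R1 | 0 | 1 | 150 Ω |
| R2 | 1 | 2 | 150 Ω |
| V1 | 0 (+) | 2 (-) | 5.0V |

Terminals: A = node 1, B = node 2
Step 1 — V_th is the open-circuit voltage V_A - V_B (nothing connected across the terminals).
Nodal analysis, taking node 2 as the 0 V reference.
Source V1 fixes V_0 = 5 V.
KCL at each unknown node (sum of currents leaving = 0; resistances in Ω):
  Node 1: (V_1 - 5)/150 + (V_1 - 0)/150 = 0
Collecting terms: 0.01333 × V_1 = 0.03333  =>  V_1 = 2.5 V
V_th = V_1 - V_2 = 2.5 - 0 = 2.5 V
Step 2 — R_th: zero the source — replace V1 by a short circuit (node 2 merges into node 0) — and find the resistance seen between A (node 1) and B (node 0).
Reduce the network between node 1 (A) and node 0 (B) by series/parallel combination:
  Rp1 = R1 ‖ R2 (parallel, both between nodes 0 and 1) = 1/(1/150 + 1/150) = 75 Ω
R_th = 75 Ω

Final answer: V_th = 2.5 V, R_th = 75 Ω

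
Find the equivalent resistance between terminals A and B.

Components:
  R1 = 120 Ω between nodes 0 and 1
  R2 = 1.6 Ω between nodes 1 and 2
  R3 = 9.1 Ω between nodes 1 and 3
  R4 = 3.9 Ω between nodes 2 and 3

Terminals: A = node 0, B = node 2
Reduce the network between node 0 (A) and node 2 (B) by series/parallel combination:
  Rs1 = R3 + R4 (series, joined only at node 3) = 9.1 + 3.9 = 13 Ω
  Rp1 = R2 ‖ Rs1 (parallel, both between nodes 1 and 2) = 1/(1/1.6 + 1/13) = 1.425 Ω
  Rs2 = R1 + Rp1 (series, joined only at node 1) = 120 + 1.425 = 121.4 Ω
R_eq = 121.4 Ω

Final answer: 121.4 Ω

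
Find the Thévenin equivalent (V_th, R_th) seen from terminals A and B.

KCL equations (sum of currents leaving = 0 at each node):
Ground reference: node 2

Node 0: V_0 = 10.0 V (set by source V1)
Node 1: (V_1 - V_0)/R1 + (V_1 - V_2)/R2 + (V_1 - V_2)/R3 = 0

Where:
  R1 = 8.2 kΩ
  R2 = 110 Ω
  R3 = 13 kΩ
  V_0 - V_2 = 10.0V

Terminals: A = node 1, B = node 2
Step 1 — V_th is the open-circuit voltage V_A - V_B (nothing connected across the terminals).
Nodal analysis, taking node 2 as the 0 V reference.
Source V1 fixes V_0 = 10 V.
KCL at each unknown node (sum of currents leaving = 0; resistances in Ω):
  Node 1: (V_1 - 10)/8200 + (V_1 - 0)/110 + (V_1 - 0)/13000 = 0
Collecting terms: 0.00929 × V_1 = 0.00122  =>  V_1 = 0.1313 V
V_th = V_1 - V_2 = 0.1313 - 0 = 0.1313 V
Step 2 — R_th: zero the source — replace V1 by a short circuit (node 2 merges into node 0) — and find the resistance seen between A (node 1) and B (node 0).
Reduce the network between node 1 (A) and node 0 (B) by series/parallel combination:
  Rp1 = R1 ‖ R2 ‖ R3 (parallel, all between nodes 0 and 1) = 1/(1/8200 + 1/110 + 1/13000) = 107.6 Ω
R_th = 107.6 Ω

Final answer: V_th = 0.1313 V, R_th = 107.6 Ω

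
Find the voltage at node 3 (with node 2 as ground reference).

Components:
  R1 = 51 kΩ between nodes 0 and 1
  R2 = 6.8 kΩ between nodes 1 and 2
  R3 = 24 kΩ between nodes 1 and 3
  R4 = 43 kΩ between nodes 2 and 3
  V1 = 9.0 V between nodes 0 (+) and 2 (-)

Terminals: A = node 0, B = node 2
Nodal analysis, taking node 2 as the 0 V reference.
Source V1 fixes V_0 = 9 V.
KCL at each unknown node (sum of currents leaving = 0; resistances in Ω):
  Node 1: (V_1 - 9)/51000 + (V_1 - 0)/6800 + (V_1 - V_3)/24000 = 0
  Node 3: (V_3 - V_1)/24000 + (V_3 - 0)/43000 = 0
Collecting terms (coefficients in siemens):
  0.0002083·V_1 - 0.00004167·V_3 = 0.0001765
  0.00006492·V_3 - 0.00004167·V_1 = 0
Determinant D = (0.0002083)(0.00006492) - (-0.00004167)(-0.00004167) = 0.00000001179
V_1 = [(0.0001765)(0.00006492) - (-0.00004167)(0)]/D = 0.9718 V
V_3 = [(0.0002083)(0) - (0.0001765)(-0.00004167)]/D = 0.6237 V
The requested potential is V_3 = 0.6237 V.

Final answer: V_3 = 0.6237 V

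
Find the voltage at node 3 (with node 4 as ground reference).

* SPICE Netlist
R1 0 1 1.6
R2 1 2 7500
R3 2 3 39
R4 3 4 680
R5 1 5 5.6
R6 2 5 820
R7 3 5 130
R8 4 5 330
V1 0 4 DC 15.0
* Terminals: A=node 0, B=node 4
Nodal analysis, taking node 4 as the 0 V reference.
Source V1 fixes V_0 = 15 V.
KCL at each unknown node (sum of currents leaving = 0; resistances in Ω):
  Node 1: (V_1 - 15)/1.6 + (V_1 - V_2)/7500 + (V_1 - V_5)/5.6 = 0
  Node 2: (V_2 - V_1)/7500 + (V_2 - V_3)/39 + (V_2 - V_5)/820 = 0
  Node 3: (V_3 - V_2)/39 + (V_3 - 0)/680 + (V_3 - V_5)/130 = 0
  Node 5: (V_5 - V_1)/5.6 + (V_5 - V_2)/820 + (V_5 - V_3)/130 + (V_5 - 0)/330 = 0
Collecting terms (coefficients in siemens):
  0.8037·V_1 - 0.0001333·V_2 - 0.1786·V_5 = 9.375
  0.02699·V_2 - 0.0001333·V_1 - 0.02564·V_3 - 0.00122·V_5 = 0
  0.0348·V_3 - 0.02564·V_2 - 0.007692·V_5 = 0
  0.1905·V_5 - 0.1786·V_1 - 0.00122·V_2 - 0.007692·V_3 = 0
Solving these 4 simultaneous equations (Gaussian elimination) gives:
  V_1 = 14.9 V, V_2 = 12.61 V, V_3 = 12.51 V, V_5 = 14.55 V
The requested potential is V_3 = 12.51 V.

Final answer: V_3 = 12.51 V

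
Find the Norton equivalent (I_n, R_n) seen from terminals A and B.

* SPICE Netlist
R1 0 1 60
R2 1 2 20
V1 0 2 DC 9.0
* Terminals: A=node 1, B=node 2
Find the Thévenin equivalent first; then I_n = V_th/R_th and R_n = R_th.
Step 1 — V_th is the open-circuit voltage V_A - V_B (nothing connected across the terminals).
Nodal analysis, taking node 2 as the 0 V reference.
Source V1 fixes V_0 = 9 V.
KCL at each unknown node (sum of currents leaving = 0; resistances in Ω):
  Node 1: (V_1 - 9)/60 + (V_1 - 0)/20 = 0
Collecting terms: 0.06667 × V_1 = 0.15  =>  V_1 = 2.25 V
V_th = V_1 - V_2 = 2.25 - 0 = 2.25 V
Step 2 — R_th: zero the source — replace V1 by a short circuit (node 2 merges into node 0) — and find the resistance seen between A (node 1) and B (node 0).
Reduce the network between node 1 (A) and node 0 (B) by series/parallel combination:
  Rp1 = R1 ‖ R2 (parallel, both between nodes 0 and 1) = 1/(1/60 + 1/20) = 15 Ω
R_th = 15 Ω
I_n = V_th/R_th = 2.25/15 = 0.15 A, and R_n = R_th = 15 Ω

Final answer: I_n = 0.15 A, R_n = 15 Ω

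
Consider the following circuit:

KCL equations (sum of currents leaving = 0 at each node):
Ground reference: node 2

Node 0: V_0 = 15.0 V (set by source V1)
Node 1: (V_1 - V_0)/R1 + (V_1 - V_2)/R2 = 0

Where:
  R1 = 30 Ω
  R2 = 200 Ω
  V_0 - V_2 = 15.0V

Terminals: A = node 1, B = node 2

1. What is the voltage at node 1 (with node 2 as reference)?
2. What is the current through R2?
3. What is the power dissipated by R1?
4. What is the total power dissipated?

Nodal analysis, taking node 2 as the 0 V reference.
Source V1 fixes V_0 = 15 V.
KCL at each unknown node (sum of currents leaving = 0; resistances in Ω):
  Node 1: (V_1 - 15)/30 + (V_1 - 0)/200 = 0
Collecting terms: 0.03833 × V_1 = 0.5  =>  V_1 = 13.04 V
Part 1:
  Read off the nodal solution: V_1 = 13.04 V
Part 2:
  I_R2 = (V_1 - V_2)/R2 = (13.04 - 0)/200 = 0.06522 A
  Magnitude: I_R2 = 0.06522 A
Part 3:
  I_R1 = (V_0 - V_1)/R1 = (15 - 13.04)/30 = 0.06522 A
  P_R1 = I_R1² × R1 = (0.06522)² × 30 = 0.1276 W
Part 4:
  Power in each resistor, P = (ΔV)²/R:
    P_R1 = (15 - 13.04)²/30 = 0.1276 W
    P_R2 = (13.04 - 0)²/200 = 0.8507 W
  P_total = P_R1 + P_R2 = 0.9783 W

Final answers:
1. V_1 = 13.04 V
2. I_R2 = 0.06522 A
3. P_R1 = 0.1276 W
4. P_total = 0.9783 W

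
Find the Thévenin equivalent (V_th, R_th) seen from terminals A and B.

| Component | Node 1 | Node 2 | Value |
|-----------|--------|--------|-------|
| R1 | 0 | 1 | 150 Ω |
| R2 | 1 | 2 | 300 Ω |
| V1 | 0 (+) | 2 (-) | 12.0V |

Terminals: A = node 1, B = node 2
Step 1 — V_th is the open-circuit voltage V_A - V_B (nothing connected across the terminals).
Nodal analysis, taking node 2 as the 0 V reference.
Source V1 fixes V_0 = 12 V.
KCL at each unknown node (sum of currents leaving = 0; resistances in Ω):
  Node 1: (V_1 - 12)/150 + (V_1 - 0)/300 = 0
Collecting terms: 0.01 × V_1 = 0.08  =>  V_1 = 8 V
V_th = V_1 - V_2 = 8 - 0 = 8 V
Step 2 — R_th: zero the source — replace V1 by a short circuit (node 2 merges into node 0) — and find the resistance seen between A (node 1) and B (node 0).
Reduce the network between node 1 (A) and node 0 (B) by series/parallel combination:
  Rp1 = R1 ‖ R2 (parallel, both between nodes 0 and 1) = 1/(1/150 + 1/300) = 100 Ω
R_th = 100 Ω

Final answer: V_th = 8 V, R_th = 100 Ω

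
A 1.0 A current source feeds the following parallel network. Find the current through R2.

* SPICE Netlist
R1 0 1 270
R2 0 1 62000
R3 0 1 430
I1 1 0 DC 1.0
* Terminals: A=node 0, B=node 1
All resistors sit directly between nodes 0 and 1, so they are in parallel and share one voltage V; the full source current 1 A splits among them.
1/R_par = 1/270 + 1/62000 + 1/430 = 0.006045 S  =>  R_par = 165.4 Ω
V = I × R_par = 1 × 165.4 = 165.4 V
I_R2 = V/R2 = 165.4/62000 = 0.002668 A

Final answer: 0.002668 A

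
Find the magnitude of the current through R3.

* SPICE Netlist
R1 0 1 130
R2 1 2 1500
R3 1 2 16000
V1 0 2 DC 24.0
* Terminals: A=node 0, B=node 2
Nodal analysis, taking node 2 as the 0 V reference.
Source V1 fixes V_0 = 24 V.
KCL at each unknown node (sum of currents leaving = 0; resistances in Ω):
  Node 1: (V_1 - 24)/130 + (V_1 - 0)/1500 + (V_1 - 0)/16000 = 0
Collecting terms: 0.008421 × V_1 = 0.1846  =>  V_1 = 21.92 V
I_R3 = (V_1 - V_2)/R3 = (21.92 - 0)/16000 = 0.00137 A
|I_R3| = 0.00137 A

Final answer: |I_R3| = 0.00137 A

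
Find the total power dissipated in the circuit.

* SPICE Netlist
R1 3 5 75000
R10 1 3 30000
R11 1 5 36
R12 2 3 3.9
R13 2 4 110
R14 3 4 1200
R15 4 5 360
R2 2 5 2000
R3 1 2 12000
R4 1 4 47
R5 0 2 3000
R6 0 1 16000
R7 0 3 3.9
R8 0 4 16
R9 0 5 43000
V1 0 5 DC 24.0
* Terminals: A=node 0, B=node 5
Nodal analysis, taking node 5 as the 0 V reference.
Source V1 fixes V_0 = 24 V.
KCL at each unknown node (sum of currents leaving = 0; resistances in Ω):
  Node 1: (V_1 - V_2)/12000 + (V_1 - V_4)/47 + (V_1 - 24)/16000 + (V_1 - V_3)/30000 + (V_1 - 0)/36 = 0
  Node 2: (V_2 - 0)/2000 + (V_2 - V_1)/12000 + (V_2 - 24)/3000 + (V_2 - V_3)/3.9 + (V_2 - V_4)/110 = 0
  Node 3: (V_3 - 0)/75000 + (V_3 - 24)/3.9 + (V_3 - V_1)/30000 + (V_3 - V_2)/3.9 + (V_3 - V_4)/1200 = 0
  Node 4: (V_4 - V_1)/47 + (V_4 - 24)/16 + (V_4 - V_2)/110 + (V_4 - V_3)/1200 + (V_4 - 0)/360 = 0
Collecting terms (coefficients in siemens):
  0.04923·V_1 - 0.00008333·V_2 - 0.00003333·V_3 - 0.02128·V_4 = 0.0015
  0.2664·V_2 - 0.00008333·V_1 - 0.2564·V_3 - 0.009091·V_4 = 0.008
  0.5137·V_3 - 0.00003333·V_1 - 0.2564·V_2 - 0.0008333·V_4 = 6.154
  0.09648·V_4 - 0.02128·V_1 - 0.009091·V_2 - 0.0008333·V_3 = 1.5
Solving these 4 simultaneous equations (Gaussian elimination) gives:
  V_1 = 8.684 V, V_2 = 23.62 V, V_3 = 23.8 V, V_4 = 19.89 V
Power in each resistor, P = (ΔV)²/R:
  P_R1 = (23.8 - 0)²/75000 = 0.007554 W
  P_R2 = (23.62 - 0)²/2000 = 0.2789 W
  P_R3 = (8.684 - 23.62)²/12000 = 0.01859 W
  P_R4 = (8.684 - 19.89)²/47 = 2.674 W
  P_R5 = (24 - 23.62)²/3000 = 0.00004836 W
  P_R6 = (24 - 8.684)²/16000 = 0.01466 W
  P_R7 = (24 - 23.8)²/3.9 = 0.01009 W
  P_R8 = (24 - 19.89)²/16 = 1.054 W
  P_R9 = (24 - 0)²/43000 = 0.0134 W
  P_R10 = (8.684 - 23.8)²/30000 = 0.007618 W
  P_R11 = (8.684 - 0)²/36 = 2.095 W
  P_R12 = (23.62 - 23.8)²/3.9 = 0.00854 W
  P_R13 = (23.62 - 19.89)²/110 = 0.1262 W
  P_R14 = (23.8 - 19.89)²/1200 = 0.01273 W
  P_R15 = (19.89 - 0)²/360 = 1.099 W
P_total = P_R1 + P_R2 + P_R3 + P_R4 + P_R5 + P_R6 + P_R7 + P_R8 + P_R9 + P_R10 + P_R11 + P_R12 + P_R13 + P_R14 + P_R15 = 7.42 W

Final answer: 7.42 W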